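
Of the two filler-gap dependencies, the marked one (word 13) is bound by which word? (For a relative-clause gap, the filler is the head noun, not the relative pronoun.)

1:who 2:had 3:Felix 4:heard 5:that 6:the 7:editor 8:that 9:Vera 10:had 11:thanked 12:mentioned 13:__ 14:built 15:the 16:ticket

1

The marked gap is the subject of "built".
Its filler is the fronted wh-phrase "who", at word 1.
(The other dependency links word 7 to a gap after word 11.)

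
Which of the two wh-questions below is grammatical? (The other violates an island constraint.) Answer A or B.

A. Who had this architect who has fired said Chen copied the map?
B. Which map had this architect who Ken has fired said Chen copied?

In A, the wh-phrase is extracted from inside a complex-NP island (relative clause) (introduced by "who"), which blocks movement.
In B, the extraction path crosses only that-complement boundaries, which are transparent.
So B is grammatical.

B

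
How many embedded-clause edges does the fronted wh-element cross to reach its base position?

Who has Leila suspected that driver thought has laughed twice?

"who" is extracted from the subject of "laughed".
Boundaries crossed, outermost first: [Ø], [Ø] — 2 in total.

2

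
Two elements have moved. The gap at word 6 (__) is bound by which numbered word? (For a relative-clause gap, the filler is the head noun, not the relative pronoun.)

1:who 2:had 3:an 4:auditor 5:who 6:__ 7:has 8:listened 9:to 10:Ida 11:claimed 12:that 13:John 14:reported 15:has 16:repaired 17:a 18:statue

The marked gap is inside the relative clause, the subject of "listened".
Its filler is the head noun "auditor" (via "who"), at word 4.
(The other dependency links word 1 to a gap after word 14.)

4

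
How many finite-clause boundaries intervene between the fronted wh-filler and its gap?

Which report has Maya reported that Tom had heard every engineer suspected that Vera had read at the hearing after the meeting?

"which report" is extracted from the object of "read".
Boundaries crossed, outermost first: [that], [Ø], [that] — 3 in total.

3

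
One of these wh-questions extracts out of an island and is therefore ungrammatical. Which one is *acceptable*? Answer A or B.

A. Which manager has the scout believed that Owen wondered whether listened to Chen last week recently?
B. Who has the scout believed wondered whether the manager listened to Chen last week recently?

In A, the wh-phrase is extracted from inside a wh-island (introduced by "whether"), which blocks movement.
In B, the extraction path crosses only that-complement boundaries, which are transparent.
So B is grammatical.

B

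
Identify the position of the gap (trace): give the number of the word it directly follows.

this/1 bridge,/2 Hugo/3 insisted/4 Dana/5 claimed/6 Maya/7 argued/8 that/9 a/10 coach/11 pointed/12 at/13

13

The displaced element is "this bridge" (word 2).
It is linked across 3 clause boundaries (Ø → Ø → that).
It functions as the object of the preposition "at" of "pointed", so the gap sits immediately after word 13 ("at").
Base order: Hugo insisted Dana claimed Maya argued that a coach pointed at this bridge.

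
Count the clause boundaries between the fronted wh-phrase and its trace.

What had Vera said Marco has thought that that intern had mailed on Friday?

"what" is extracted from the object of "mailed".
Boundaries crossed, outermost first: [Ø], [that] — 2 in total.

2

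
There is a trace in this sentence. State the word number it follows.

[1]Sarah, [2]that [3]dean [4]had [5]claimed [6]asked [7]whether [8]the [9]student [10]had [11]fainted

The displaced element is "Sarah" (word 1).
It is linked across 1 clause boundary (Ø).
It functions as the subject of "asked", so the gap sits immediately after word 5 ("claimed").
Base order: That dean had claimed that Sarah asked whether the student had fainted.

5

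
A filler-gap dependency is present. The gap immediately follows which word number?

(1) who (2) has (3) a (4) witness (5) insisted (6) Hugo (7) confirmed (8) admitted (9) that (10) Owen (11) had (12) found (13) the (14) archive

7

The displaced element is "who" (word 1).
It is linked across 2 clause boundaries (Ø → Ø).
It functions as the subject of "admitted", so the gap sits immediately after word 7 ("confirmed").
Base order: A witness has insisted Hugo confirmed that who admitted that Owen had found the archive.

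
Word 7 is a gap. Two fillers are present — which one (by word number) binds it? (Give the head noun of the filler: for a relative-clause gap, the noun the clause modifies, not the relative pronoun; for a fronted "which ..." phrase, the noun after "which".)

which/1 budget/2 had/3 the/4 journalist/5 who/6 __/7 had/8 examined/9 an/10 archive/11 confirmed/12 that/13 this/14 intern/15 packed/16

5

The marked gap is inside the relative clause, the subject of "examined".
Its filler is the head noun "journalist" (via "who"), at word 5.
(The other dependency links word 2 to a gap after word 16.)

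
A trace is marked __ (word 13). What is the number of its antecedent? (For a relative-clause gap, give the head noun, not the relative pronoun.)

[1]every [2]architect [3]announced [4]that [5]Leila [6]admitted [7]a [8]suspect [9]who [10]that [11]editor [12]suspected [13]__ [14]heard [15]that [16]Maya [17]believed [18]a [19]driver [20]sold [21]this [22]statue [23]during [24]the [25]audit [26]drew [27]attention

8

The gap at 13 is the subject of "heard", inside a relative clause.
The relative pronoun is "who" (word 9); it is bound by the head noun immediately before it.
Its filler is the head noun "suspect", at word 8.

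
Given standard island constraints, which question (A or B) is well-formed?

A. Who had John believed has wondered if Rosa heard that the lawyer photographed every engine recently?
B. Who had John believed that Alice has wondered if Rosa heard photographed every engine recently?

In B, the wh-phrase is extracted from inside a wh-island (introduced by "if"), which blocks movement.
In A, the extraction path crosses only that-complement boundaries, which are transparent.
So A is grammatical.

A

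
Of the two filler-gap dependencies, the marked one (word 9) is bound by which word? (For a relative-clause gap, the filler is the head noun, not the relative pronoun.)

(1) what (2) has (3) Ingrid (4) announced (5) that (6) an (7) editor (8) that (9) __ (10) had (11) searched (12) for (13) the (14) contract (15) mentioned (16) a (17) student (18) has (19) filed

7

The marked gap is inside the relative clause, the subject of "searched".
Its filler is the head noun "editor" (via "that"), at word 7.
(The other dependency links word 1 to a gap after word 19.)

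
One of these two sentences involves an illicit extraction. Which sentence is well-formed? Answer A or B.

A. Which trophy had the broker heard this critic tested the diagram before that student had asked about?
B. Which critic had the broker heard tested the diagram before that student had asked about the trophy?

B

In A, the wh-phrase is extracted from inside an adjunct island (introduced by "before"), which blocks movement.
In B, the extraction path crosses only that-complement boundaries, which are transparent.
So B is grammatical.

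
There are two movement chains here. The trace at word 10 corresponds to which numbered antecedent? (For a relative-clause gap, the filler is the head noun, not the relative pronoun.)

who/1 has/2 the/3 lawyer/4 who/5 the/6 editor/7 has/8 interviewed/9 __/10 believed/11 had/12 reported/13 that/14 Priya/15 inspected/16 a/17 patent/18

4

The marked gap is inside the relative clause, the direct object of "interviewed".
Its filler is the head noun "lawyer" (via "who"), at word 4.
(The other dependency links word 1 to a gap after word 11.)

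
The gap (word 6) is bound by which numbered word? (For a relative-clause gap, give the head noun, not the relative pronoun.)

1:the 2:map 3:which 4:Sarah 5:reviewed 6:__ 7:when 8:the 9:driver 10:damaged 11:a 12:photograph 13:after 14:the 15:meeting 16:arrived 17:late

The gap at 6 is the object of "reviewed", inside a relative clause.
The relative pronoun is "which" (word 3); it is bound by the head noun immediately before it.
Its filler is the head noun "map", at word 2.

2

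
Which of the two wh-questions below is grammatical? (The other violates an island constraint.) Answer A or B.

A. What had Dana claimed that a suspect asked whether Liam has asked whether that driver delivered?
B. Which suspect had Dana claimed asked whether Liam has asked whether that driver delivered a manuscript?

B

In A, the wh-phrase is extracted from inside a wh-island (introduced by "whether"), which blocks movement.
In B, the extraction path crosses only that-complement boundaries, which are transparent.
So B is grammatical.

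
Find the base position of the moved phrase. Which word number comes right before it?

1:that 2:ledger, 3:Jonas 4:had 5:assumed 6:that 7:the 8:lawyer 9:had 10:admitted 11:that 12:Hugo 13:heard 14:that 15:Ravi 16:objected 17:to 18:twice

The displaced element is "that ledger" (word 2).
It is linked across 3 clause boundaries (that → that → that).
It functions as the object of the preposition "to" of "objected", so the gap sits immediately after word 17 ("to").
Base order: Jonas had assumed that the lawyer had admitted that Hugo heard that Ravi objected to that ledger twice.

17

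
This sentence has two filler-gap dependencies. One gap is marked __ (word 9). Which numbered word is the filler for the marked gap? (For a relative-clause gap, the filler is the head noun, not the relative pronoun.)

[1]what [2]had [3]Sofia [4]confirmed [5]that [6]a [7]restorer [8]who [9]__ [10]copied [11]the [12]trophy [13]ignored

7

The marked gap is inside the relative clause, the subject of "copied".
Its filler is the head noun "restorer" (via "who"), at word 7.
(The other dependency links word 1 to a gap after word 13.)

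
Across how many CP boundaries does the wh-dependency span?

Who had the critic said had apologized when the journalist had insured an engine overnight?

1

"who" is extracted from the subject of "apologized".
Boundaries crossed, outermost first: [Ø] — 1 in total.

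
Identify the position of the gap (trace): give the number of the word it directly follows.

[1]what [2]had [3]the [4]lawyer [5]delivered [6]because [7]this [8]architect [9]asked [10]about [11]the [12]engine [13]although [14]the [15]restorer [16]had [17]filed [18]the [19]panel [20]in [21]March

The displaced element is "what" (word 1).
It functions as the direct object of "delivered", so the gap sits immediately after word 5 ("delivered").
Base order: The lawyer had delivered what because this architect asked about the engine although the restorer had filed the panel in March.

5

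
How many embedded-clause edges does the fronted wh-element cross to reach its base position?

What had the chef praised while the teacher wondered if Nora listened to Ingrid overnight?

0

"what" originates inside the matrix clause — no clause boundary is crossed.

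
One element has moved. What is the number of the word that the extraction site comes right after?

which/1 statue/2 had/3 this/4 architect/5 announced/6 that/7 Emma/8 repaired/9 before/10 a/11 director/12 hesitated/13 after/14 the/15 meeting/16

9

The displaced element is "which statue" (word 2).
It is linked across 1 clause boundary (that).
It functions as the direct object of "repaired", so the gap sits immediately after word 9 ("repaired").
Base order: This architect had announced that Emma repaired which statue before a director hesitated after the meeting.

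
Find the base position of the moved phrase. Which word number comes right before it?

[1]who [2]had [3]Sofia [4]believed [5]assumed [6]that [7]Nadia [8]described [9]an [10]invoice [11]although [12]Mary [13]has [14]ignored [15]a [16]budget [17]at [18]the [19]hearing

The displaced element is "who" (word 1).
It is linked across 1 clause boundary (Ø).
It functions as the subject of "assumed", so the gap sits immediately after word 4 ("believed").
Base order: Sofia had believed who assumed that Nadia described an invoice although Mary has ignored a budget at the hearing.

4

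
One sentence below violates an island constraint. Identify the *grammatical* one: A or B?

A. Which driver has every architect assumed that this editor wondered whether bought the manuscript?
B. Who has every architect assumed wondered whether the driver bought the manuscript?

In A, the wh-phrase is extracted from inside a wh-island (introduced by "whether"), which blocks movement.
In B, the extraction path crosses only that-complement boundaries, which are transparent.
So B is grammatical.

B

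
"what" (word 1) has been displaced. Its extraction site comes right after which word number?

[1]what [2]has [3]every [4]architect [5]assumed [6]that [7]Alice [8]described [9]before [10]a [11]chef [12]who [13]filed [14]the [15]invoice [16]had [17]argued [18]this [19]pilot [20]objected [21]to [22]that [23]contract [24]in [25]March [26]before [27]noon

8

The displaced element is "what" (word 1).
It is linked across 1 clause boundary (that).
It functions as the direct object of "described", so the gap sits immediately after word 8 ("described").
Base order: Every architect has assumed that Alice described what before a chef who filed the invoice had argued this pilot objected to that contract in March before noon.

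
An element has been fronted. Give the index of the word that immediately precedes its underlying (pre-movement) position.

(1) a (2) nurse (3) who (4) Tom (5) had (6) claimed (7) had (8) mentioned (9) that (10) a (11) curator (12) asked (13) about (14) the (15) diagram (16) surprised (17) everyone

6

The displaced element is "a nurse" (word 2).
It is linked across 1 clause boundary (Ø).
It functions as the subject of "mentioned", so the gap sits immediately after word 6 ("claimed").
Base order: Tom had claimed a nurse had mentioned that a curator asked about the diagram.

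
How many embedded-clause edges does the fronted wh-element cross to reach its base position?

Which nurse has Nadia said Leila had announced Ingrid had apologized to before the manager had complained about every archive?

"which nurse" is extracted from the PP object of "apologized".
Boundaries crossed, outermost first: [Ø], [Ø] — 2 in total.

2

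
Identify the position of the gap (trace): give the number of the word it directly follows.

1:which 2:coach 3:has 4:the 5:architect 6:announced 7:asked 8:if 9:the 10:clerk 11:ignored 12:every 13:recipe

The displaced element is "which coach" (word 2).
It is linked across 1 clause boundary (Ø).
It functions as the subject of "asked", so the gap sits immediately after word 6 ("announced").
Base order: The architect has announced which coach asked if the clerk ignored every recipe.

6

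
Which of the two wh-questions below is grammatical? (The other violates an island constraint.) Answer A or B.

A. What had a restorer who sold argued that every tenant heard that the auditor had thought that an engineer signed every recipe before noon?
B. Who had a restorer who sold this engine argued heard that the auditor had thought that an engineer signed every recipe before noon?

In A, the wh-phrase is extracted from inside a complex-NP island (relative clause) (introduced by "who"), which blocks movement.
In B, the extraction path crosses only that-complement boundaries, which are transparent.
So B is grammatical.

B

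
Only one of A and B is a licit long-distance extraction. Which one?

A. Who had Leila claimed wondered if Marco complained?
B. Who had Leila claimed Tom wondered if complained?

In B, the wh-phrase is extracted from inside a wh-island (introduced by "if"), which blocks movement.
In A, the extraction path crosses only that-complement boundaries, which are transparent.
So A is grammatical.

A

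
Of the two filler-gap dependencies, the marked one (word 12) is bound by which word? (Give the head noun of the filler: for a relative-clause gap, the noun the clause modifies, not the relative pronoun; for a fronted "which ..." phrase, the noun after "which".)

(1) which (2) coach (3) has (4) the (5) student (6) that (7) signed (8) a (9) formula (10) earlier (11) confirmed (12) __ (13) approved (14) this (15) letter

2

The marked gap is the subject of "approved".
Its filler is the fronted wh-phrase "which coach", at word 2.
(The other dependency links word 5 to a gap after word 6.)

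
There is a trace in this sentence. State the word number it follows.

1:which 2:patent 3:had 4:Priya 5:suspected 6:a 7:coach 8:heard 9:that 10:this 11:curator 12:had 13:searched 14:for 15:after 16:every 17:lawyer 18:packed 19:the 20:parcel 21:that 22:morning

14

The displaced element is "which patent" (word 2).
It is linked across 2 clause boundaries (Ø → that).
It functions as the object of the preposition "for" of "searched", so the gap sits immediately after word 14 ("for").
Base order: Priya had suspected a coach heard that this curator had searched for which patent after every lawyer packed the parcel that morning.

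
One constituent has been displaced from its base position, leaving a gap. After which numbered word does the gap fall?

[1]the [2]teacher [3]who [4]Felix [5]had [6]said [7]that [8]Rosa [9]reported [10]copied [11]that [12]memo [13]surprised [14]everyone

The displaced element is "the teacher" (word 2).
It is linked across 2 clause boundaries (that → Ø).
It functions as the subject of "copied", so the gap sits immediately after word 9 ("reported").
Base order: Felix had said that Rosa reported that the teacher copied that memo.

9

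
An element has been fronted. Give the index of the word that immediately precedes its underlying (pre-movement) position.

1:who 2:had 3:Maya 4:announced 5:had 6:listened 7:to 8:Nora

4

The displaced element is "who" (word 1).
It is linked across 1 clause boundary (Ø).
It functions as the subject of "listened", so the gap sits immediately after word 4 ("announced").
Base order: Maya had announced who had listened to Nora.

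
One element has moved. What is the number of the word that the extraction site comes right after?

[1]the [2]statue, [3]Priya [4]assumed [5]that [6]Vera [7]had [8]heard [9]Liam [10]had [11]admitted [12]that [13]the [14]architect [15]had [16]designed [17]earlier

16

The displaced element is "the statue" (word 2).
It is linked across 3 clause boundaries (that → Ø → that).
It functions as the direct object of "designed", so the gap sits immediately after word 16 ("designed").
Base order: Priya assumed that Vera had heard Liam had admitted that the architect had designed the statue earlier.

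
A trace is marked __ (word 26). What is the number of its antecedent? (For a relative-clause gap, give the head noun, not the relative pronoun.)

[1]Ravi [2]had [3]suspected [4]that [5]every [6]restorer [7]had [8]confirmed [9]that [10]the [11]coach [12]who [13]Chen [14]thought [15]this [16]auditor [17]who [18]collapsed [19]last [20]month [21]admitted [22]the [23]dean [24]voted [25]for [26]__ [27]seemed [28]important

11

The gap at 26 is the prepositional object of "voted", inside a relative clause.
The relative pronoun is "who" (word 12); it is bound by the head noun immediately before it.
Its filler is the head noun "coach", at word 11.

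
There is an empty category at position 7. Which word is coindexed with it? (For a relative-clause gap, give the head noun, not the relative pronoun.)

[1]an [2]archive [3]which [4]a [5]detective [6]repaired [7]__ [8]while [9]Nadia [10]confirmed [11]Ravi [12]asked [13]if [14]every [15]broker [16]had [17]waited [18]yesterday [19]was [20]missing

The gap at 7 is the object of "repaired", inside a relative clause.
The relative pronoun is "which" (word 3); it is bound by the head noun immediately before it.
Its filler is the head noun "archive", at word 2.

2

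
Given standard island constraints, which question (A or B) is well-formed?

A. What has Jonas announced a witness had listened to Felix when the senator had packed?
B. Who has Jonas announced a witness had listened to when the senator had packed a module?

B

In A, the wh-phrase is extracted from inside an adjunct island (introduced by "when"), which blocks movement.
In B, the extraction path crosses only that-complement boundaries, which are transparent.
So B is grammatical.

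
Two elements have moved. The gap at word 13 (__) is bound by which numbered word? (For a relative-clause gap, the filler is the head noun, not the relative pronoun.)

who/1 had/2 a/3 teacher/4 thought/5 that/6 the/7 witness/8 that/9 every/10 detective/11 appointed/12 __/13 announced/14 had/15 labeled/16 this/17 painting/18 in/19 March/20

8

The marked gap is inside the relative clause, the direct object of "appointed".
Its filler is the head noun "witness" (via "that"), at word 8.
(The other dependency links word 1 to a gap after word 14.)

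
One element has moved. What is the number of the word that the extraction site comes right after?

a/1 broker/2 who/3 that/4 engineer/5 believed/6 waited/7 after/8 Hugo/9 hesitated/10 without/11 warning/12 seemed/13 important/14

The displaced element is "a broker" (word 2).
It is linked across 1 clause boundary (Ø).
It functions as the subject of "waited", so the gap sits immediately after word 6 ("believed").
Base order: That engineer believed that a broker waited after Hugo hesitated without warning.

6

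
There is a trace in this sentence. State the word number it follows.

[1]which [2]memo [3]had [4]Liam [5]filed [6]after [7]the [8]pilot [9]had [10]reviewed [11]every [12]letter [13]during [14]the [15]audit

The displaced element is "which memo" (word 2).
It functions as the direct object of "filed", so the gap sits immediately after word 5 ("filed").
Base order: Liam had filed which memo after the pilot had reviewed every letter during the audit.

5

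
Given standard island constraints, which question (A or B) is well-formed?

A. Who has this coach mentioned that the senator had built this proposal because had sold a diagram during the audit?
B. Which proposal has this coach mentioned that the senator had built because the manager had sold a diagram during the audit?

B

In A, the wh-phrase is extracted from inside an adjunct island (introduced by "because"), which blocks movement.
In B, the extraction path crosses only that-complement boundaries, which are transparent.
So B is grammatical.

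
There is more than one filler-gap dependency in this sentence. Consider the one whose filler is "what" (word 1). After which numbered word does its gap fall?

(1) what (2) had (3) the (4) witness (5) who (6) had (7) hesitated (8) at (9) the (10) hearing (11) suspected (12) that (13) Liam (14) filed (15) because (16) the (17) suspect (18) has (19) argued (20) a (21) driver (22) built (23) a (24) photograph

14

The displaced element is "what" (word 1).
It is linked across 1 clause boundary (that).
It functions as the direct object of "filed", so the gap sits immediately after word 14 ("filed").
Base order: The witness who had hesitated at the hearing had suspected that Liam filed what because the suspect has argued a driver built a photograph.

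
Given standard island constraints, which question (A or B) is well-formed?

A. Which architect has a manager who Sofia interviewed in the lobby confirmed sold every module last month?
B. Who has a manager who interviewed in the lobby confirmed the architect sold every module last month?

A

In B, the wh-phrase is extracted from inside a complex-NP island (relative clause) (introduced by "who"), which blocks movement.
In A, the extraction path crosses only that-complement boundaries, which are transparent.
So A is grammatical.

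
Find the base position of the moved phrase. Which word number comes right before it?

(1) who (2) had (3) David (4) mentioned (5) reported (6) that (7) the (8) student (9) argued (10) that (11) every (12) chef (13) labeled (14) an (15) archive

4

The displaced element is "who" (word 1).
It is linked across 1 clause boundary (Ø).
It functions as the subject of "reported", so the gap sits immediately after word 4 ("mentioned").
Base order: David had mentioned who reported that the student argued that every chef labeled an archive.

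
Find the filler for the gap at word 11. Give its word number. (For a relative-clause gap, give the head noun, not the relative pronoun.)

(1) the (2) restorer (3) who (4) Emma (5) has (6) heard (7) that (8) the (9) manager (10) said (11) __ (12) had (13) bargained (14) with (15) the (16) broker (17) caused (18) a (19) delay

2

The gap at 11 is the subject of "bargained", inside a relative clause.
The relative pronoun is "who" (word 3); it is bound by the head noun immediately before it.
Its filler is the head noun "restorer", at word 2.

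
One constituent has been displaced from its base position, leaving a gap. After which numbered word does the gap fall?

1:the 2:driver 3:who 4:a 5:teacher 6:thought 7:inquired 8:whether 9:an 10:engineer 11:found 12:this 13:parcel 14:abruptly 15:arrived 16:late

6

The displaced element is "the driver" (word 2).
It is linked across 1 clause boundary (Ø).
It functions as the subject of "inquired", so the gap sits immediately after word 6 ("thought").
Base order: A teacher thought that the driver inquired whether an engineer found this parcel abruptly.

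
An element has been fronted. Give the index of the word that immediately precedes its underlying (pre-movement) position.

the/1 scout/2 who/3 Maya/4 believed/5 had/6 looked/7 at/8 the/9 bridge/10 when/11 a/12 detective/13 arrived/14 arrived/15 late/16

5

The displaced element is "the scout" (word 2).
It is linked across 1 clause boundary (Ø).
It functions as the subject of "looked", so the gap sits immediately after word 5 ("believed").
Base order: Maya believed the scout had looked at the bridge when a detective arrived.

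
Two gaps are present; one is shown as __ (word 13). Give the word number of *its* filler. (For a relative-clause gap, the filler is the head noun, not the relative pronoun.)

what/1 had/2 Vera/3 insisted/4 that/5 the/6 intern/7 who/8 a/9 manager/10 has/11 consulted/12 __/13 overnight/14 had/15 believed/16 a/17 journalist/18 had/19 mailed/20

7

The marked gap is inside the relative clause, the direct object of "consulted".
Its filler is the head noun "intern" (via "who"), at word 7.
(The other dependency links word 1 to a gap after word 20.)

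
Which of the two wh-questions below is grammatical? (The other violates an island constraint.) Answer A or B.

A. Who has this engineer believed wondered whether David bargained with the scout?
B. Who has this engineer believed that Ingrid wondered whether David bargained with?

A

In B, the wh-phrase is extracted from inside a wh-island (introduced by "whether"), which blocks movement.
In A, the extraction path crosses only that-complement boundaries, which are transparent.
So A is grammatical.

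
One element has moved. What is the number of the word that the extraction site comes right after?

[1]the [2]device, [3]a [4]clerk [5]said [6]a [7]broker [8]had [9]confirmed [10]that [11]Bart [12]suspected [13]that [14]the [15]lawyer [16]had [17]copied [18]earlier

The displaced element is "the device" (word 2).
It is linked across 3 clause boundaries (Ø → that → that).
It functions as the direct object of "copied", so the gap sits immediately after word 17 ("copied").
Base order: A clerk said a broker had confirmed that Bart suspected that the lawyer had copied the device earlier.

17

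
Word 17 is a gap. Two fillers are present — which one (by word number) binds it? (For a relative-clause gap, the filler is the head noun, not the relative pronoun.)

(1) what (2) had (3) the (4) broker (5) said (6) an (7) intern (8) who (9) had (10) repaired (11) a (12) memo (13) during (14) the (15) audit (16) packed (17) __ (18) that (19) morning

The marked gap is the direct object of "packed".
Its filler is the fronted wh-phrase "what", at word 1.
(The other dependency links word 7 to a gap after word 8.)

1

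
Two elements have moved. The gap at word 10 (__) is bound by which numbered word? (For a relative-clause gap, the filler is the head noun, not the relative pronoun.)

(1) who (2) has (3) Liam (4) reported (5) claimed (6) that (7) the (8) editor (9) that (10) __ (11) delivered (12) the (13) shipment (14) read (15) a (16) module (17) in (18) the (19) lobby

The marked gap is inside the relative clause, the subject of "delivered".
Its filler is the head noun "editor" (via "that"), at word 8.
(The other dependency links word 1 to a gap after word 4.)

8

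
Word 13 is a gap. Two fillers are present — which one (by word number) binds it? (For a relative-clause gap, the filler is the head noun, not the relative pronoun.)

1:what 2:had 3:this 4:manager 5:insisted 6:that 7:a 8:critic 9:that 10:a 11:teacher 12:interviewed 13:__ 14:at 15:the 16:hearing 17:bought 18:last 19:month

The marked gap is inside the relative clause, the direct object of "interviewed".
Its filler is the head noun "critic" (via "that"), at word 8.
(The other dependency links word 1 to a gap after word 17.)

8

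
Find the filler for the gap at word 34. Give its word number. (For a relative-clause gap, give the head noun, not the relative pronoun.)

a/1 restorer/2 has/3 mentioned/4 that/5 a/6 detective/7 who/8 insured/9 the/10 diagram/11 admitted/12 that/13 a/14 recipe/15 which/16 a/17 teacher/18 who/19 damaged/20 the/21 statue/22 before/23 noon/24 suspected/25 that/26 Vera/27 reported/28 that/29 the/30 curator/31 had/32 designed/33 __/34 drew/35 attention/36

15

The gap at 34 is the object of "designed", inside a relative clause.
The relative pronoun is "which" (word 16); it is bound by the head noun immediately before it.
Its filler is the head noun "recipe", at word 15.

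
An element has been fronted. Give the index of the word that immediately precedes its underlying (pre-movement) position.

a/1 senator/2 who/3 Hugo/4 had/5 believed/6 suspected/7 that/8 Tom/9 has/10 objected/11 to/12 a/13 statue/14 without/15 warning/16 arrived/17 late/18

6

The displaced element is "a senator" (word 2).
It is linked across 1 clause boundary (Ø).
It functions as the subject of "suspected", so the gap sits immediately after word 6 ("believed").
Base order: Hugo had believed that a senator suspected that Tom has objected to a statue without warning.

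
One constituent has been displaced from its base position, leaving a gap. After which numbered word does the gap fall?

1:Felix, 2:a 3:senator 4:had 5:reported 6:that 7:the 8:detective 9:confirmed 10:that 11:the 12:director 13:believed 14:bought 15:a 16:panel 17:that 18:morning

13

The displaced element is "Felix" (word 1).
It is linked across 3 clause boundaries (that → that → Ø).
It functions as the subject of "bought", so the gap sits immediately after word 13 ("believed").
Base order: A senator had reported that the detective confirmed that the director believed that Felix bought a panel that morning.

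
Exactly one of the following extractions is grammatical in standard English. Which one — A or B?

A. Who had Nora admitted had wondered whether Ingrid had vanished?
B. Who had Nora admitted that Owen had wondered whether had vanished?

In B, the wh-phrase is extracted from inside a wh-island (introduced by "whether"), which blocks movement.
In A, the extraction path crosses only that-complement boundaries, which are transparent.
So A is grammatical.

A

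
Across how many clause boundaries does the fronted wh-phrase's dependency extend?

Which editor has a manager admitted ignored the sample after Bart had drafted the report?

1

"which editor" is extracted from the subject of "ignored".
Boundaries crossed, outermost first: [Ø] — 1 in total.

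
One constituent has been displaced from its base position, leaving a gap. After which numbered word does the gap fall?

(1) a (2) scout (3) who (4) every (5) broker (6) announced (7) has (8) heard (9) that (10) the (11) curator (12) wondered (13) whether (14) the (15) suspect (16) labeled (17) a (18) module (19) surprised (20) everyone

6

The displaced element is "a scout" (word 2).
It is linked across 1 clause boundary (Ø).
It functions as the subject of "heard", so the gap sits immediately after word 6 ("announced").
Base order: Every broker announced that a scout has heard that the curator wondered whether the suspect labeled a module.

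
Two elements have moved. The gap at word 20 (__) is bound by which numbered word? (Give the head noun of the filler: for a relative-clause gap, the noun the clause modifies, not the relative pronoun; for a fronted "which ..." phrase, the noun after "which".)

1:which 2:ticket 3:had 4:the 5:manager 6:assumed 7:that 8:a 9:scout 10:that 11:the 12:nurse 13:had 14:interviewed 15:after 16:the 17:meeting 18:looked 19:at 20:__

2

The marked gap is the object of the preposition "at" of "looked".
Its filler is the fronted wh-phrase "which ticket", at word 2.
(The other dependency links word 9 to a gap after word 14.)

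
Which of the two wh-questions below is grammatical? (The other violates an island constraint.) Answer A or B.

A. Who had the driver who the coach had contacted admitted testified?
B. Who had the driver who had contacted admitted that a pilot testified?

In B, the wh-phrase is extracted from inside a complex-NP island (relative clause) (introduced by "who"), which blocks movement.
In A, the extraction path crosses only that-complement boundaries, which are transparent.
So A is grammatical.

A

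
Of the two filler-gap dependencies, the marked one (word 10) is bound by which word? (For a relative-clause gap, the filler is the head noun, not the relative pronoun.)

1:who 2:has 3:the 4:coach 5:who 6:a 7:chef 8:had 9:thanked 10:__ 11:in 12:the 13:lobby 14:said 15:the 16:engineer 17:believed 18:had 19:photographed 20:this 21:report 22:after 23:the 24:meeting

The marked gap is inside the relative clause, the direct object of "thanked".
Its filler is the head noun "coach" (via "who"), at word 4.
(The other dependency links word 1 to a gap after word 17.)

4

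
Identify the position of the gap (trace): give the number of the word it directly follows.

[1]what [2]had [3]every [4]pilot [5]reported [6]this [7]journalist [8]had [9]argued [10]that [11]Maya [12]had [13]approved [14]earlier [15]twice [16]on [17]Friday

13

The displaced element is "what" (word 1).
It is linked across 2 clause boundaries (Ø → that).
It functions as the direct object of "approved", so the gap sits immediately after word 13 ("approved").
Base order: Every pilot had reported this journalist had argued that Maya had approved what earlier twice on Friday.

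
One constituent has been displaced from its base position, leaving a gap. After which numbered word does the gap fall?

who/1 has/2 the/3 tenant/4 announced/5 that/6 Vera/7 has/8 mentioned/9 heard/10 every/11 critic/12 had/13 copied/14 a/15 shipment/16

The displaced element is "who" (word 1).
It is linked across 2 clause boundaries (that → Ø).
It functions as the subject of "heard", so the gap sits immediately after word 9 ("mentioned").
Base order: The tenant has announced that Vera has mentioned that who heard every critic had copied a shipment.

9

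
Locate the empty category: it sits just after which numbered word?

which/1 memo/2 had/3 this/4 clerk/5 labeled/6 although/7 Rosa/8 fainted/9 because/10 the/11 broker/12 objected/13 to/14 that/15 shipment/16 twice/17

6

The displaced element is "which memo" (word 2).
It functions as the direct object of "labeled", so the gap sits immediately after word 6 ("labeled").
Base order: This clerk had labeled which memo although Rosa fainted because the broker objected to that shipment twice.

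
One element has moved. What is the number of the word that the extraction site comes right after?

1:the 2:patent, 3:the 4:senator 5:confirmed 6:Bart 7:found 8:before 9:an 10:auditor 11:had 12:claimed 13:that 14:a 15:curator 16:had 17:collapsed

7

The displaced element is "the patent" (word 2).
It is linked across 1 clause boundary (Ø).
It functions as the direct object of "found", so the gap sits immediately after word 7 ("found").
Base order: The senator confirmed Bart found the patent before an auditor had claimed that a curator had collapsed.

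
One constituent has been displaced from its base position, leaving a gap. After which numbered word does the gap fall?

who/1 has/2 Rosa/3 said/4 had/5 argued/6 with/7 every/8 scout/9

The displaced element is "who" (word 1).
It is linked across 1 clause boundary (Ø).
It functions as the subject of "argued", so the gap sits immediately after word 4 ("said").
Base order: Rosa has said who had argued with every scout.

4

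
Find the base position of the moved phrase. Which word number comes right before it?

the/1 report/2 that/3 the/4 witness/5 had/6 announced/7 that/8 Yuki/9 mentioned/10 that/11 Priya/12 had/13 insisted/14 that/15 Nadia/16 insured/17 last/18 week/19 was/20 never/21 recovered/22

17

The displaced element is "the report" (word 2).
It is linked across 3 clause boundaries (that → that → that).
It functions as the direct object of "insured", so the gap sits immediately after word 17 ("insured").
Base order: The witness had announced that Yuki mentioned that Priya had insisted that Nadia insured the report last week.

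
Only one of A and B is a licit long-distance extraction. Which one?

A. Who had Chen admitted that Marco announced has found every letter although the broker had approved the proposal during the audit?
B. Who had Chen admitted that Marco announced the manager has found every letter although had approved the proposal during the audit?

In B, the wh-phrase is extracted from inside an adjunct island (introduced by "although"), which blocks movement.
In A, the extraction path crosses only that-complement boundaries, which are transparent.
So A is grammatical.

A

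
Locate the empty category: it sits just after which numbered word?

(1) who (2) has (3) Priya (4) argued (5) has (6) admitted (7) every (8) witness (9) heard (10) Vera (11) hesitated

The displaced element is "who" (word 1).
It is linked across 1 clause boundary (Ø).
It functions as the subject of "admitted", so the gap sits immediately after word 4 ("argued").
Base order: Priya has argued that who has admitted every witness heard Vera hesitated.

4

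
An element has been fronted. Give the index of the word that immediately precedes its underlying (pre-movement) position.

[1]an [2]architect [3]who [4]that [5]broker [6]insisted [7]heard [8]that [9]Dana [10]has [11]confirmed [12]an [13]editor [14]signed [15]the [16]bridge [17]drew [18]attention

6

The displaced element is "an architect" (word 2).
It is linked across 1 clause boundary (Ø).
It functions as the subject of "heard", so the gap sits immediately after word 6 ("insisted").
Base order: That broker insisted that an architect heard that Dana has confirmed an editor signed the bridge.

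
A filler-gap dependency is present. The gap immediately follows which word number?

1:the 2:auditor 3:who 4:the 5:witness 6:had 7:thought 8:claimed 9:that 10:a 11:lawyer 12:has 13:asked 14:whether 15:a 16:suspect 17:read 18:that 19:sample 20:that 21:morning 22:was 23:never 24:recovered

7

The displaced element is "the auditor" (word 2).
It is linked across 1 clause boundary (Ø).
It functions as the subject of "claimed", so the gap sits immediately after word 7 ("thought").
Base order: The witness had thought that the auditor claimed that a lawyer has asked whether a suspect read that sample that morning.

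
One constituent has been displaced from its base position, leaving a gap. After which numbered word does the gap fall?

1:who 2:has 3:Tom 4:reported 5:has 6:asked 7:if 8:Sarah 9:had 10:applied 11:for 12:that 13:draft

4

The displaced element is "who" (word 1).
It is linked across 1 clause boundary (Ø).
It functions as the subject of "asked", so the gap sits immediately after word 4 ("reported").
Base order: Tom has reported that who has asked if Sarah had applied for that draft.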